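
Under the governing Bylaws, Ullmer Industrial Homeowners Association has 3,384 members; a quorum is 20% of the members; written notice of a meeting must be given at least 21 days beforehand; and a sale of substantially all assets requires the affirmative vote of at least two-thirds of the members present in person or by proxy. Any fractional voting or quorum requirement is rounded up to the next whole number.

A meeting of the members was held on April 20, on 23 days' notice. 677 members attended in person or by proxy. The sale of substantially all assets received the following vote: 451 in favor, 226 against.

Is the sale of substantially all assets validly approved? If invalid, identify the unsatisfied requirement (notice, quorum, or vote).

Invalid — vote requirement not satisfied.

Notice: 23 days given; 21 required. Satisfied.
Quorum: 20% of 3,384 = 676.80, rounded up to 677; 677 present. Satisfied.
Vote: requires two-thirds of those present (677); 2/3 of 677 = 451.33, rounded up to 452, so 452 needed; 451 in favor. Not satisfied.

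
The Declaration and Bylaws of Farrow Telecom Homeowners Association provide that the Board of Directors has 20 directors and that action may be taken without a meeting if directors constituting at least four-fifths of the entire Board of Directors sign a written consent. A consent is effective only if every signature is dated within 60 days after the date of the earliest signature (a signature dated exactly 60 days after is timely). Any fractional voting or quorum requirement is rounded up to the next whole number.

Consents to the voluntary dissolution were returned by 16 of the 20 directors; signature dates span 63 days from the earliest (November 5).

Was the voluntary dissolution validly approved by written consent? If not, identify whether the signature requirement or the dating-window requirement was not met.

Signatures required: at least four-fifths of 20 — 4/5 of 20 = 16, so 16 needed; 16 signed. Sufficient.
Dating window: the latest signature is 63 days after the earliest; the limit is 60 days. Outside the window.

Not effective — dating-window requirement not satisfied.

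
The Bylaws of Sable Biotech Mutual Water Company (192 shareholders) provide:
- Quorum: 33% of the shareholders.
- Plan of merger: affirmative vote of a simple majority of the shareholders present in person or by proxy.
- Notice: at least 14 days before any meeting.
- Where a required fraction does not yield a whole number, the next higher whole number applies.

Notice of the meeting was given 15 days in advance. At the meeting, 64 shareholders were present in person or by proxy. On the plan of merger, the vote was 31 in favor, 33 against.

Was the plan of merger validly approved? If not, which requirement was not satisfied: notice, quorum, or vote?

Invalid — vote requirement not satisfied.

Notice: 15 days given; 14 required. Satisfied.
Quorum: 33% of 192 = 63.36, rounded up to 64; 64 present. Satisfied.
Vote: requires a majority of those present (64); a majority of 64 is 33, so 33 needed; 31 in favor. Not satisfied.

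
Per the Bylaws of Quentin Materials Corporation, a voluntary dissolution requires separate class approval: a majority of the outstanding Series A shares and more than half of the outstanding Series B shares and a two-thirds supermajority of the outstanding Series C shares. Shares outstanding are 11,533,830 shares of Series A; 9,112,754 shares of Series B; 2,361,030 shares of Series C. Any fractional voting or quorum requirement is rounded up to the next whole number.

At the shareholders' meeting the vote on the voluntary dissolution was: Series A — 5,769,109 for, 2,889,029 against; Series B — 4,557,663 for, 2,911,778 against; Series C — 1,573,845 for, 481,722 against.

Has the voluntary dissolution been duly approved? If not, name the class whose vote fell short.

Not approved — the Series C shares did not give the required vote.

Series A: a majority of 11533830 is 5766916; 5,766,916 required, 5,769,109 in favor — approved.
Series B: a majority of 9112754 is 4556378; 4,556,378 required, 4,557,663 in favor — approved.
Series C: 2/3 of 2361030 = 1574020; 1,574,020 required, 1,573,845 in favor — not approved.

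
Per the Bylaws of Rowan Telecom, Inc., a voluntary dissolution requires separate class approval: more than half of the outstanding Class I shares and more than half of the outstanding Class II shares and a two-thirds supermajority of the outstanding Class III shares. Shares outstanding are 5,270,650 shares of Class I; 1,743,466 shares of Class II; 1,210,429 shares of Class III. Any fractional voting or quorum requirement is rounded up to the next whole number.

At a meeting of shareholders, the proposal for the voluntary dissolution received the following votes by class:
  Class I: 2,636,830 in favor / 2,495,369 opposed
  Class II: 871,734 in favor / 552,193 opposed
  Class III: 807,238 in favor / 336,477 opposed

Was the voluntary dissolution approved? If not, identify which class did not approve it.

Approved — every class gave the required vote.

Class I: a majority of 5270650 is 2635326; 2,635,326 required, 2,636,830 in favor — approved.
Class II: a majority of 1743466 is 871734; 871,734 required, 871,734 in favor — approved.
Class III: 2/3 of 1210429 = 806952.67, rounded up to 806953; 806,953 required, 807,238 in favor — approved.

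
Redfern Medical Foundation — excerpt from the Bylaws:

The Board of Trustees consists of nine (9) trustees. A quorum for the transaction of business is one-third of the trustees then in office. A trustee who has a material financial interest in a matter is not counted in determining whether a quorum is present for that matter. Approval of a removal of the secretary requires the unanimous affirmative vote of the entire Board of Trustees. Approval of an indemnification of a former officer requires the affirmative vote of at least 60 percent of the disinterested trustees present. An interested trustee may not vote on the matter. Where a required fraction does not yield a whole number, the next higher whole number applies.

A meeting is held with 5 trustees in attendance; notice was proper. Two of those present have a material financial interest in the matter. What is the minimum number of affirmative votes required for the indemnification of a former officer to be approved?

The indemnification of a former officer requires three-fifths of the disinterested trustees present (5 − 2 = 3).
3/5 of 3 = 1.80, rounded up to 2.

2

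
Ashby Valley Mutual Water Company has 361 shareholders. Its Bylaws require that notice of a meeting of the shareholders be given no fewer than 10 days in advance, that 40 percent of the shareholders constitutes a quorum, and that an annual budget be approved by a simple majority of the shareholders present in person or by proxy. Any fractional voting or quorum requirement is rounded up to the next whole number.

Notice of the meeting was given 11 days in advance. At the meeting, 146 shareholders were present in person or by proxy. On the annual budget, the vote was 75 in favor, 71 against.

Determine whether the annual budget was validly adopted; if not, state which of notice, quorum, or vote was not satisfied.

Valid — all requirements satisfied.

Notice: 11 days given; 10 required. Satisfied.
Quorum: 40% of 361 = 144.40, rounded up to 145; 146 present. Satisfied.
Vote: requires a majority of those present (146); a majority of 146 is 74, so 74 needed; 75 in favor. Satisfied.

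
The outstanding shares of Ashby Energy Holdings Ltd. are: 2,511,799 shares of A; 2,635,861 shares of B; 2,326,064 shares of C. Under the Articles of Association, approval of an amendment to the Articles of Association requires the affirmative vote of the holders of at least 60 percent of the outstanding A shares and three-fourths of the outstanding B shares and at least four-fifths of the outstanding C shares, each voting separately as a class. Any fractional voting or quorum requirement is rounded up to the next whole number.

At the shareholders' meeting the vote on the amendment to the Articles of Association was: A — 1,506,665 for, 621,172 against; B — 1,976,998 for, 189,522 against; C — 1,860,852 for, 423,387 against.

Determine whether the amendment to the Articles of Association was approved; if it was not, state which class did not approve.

Not approved — the A shares did not give the required vote.

A: 3/5 of 2511799 = 1507079.40, rounded up to 1507080; 1,507,080 required, 1,506,665 in favor — not approved.
B: 3/4 of 2635861 = 1976895.75, rounded up to 1976896; 1,976,896 required, 1,976,998 in favor — approved.
C: 4/5 of 2326064 = 1860851.20, rounded up to 1860852; 1,860,852 required, 1,860,852 in favor — approved.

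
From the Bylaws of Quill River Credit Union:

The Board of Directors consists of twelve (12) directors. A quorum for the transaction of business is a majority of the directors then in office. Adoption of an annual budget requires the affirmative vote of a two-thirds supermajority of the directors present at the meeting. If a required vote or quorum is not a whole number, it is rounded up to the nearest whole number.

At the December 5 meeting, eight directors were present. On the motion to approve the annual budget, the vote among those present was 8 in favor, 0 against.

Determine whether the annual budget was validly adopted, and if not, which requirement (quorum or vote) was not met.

Valid — all requirements satisfied.

Quorum: 8 present; quorum is 7. Satisfied.
Vote: the annual budget requires two-thirds of the directors present (8). 2/3 of 8 = 5.33, rounded up to 6, so 6 affirmative votes are needed; 8 voted in favor. Satisfied.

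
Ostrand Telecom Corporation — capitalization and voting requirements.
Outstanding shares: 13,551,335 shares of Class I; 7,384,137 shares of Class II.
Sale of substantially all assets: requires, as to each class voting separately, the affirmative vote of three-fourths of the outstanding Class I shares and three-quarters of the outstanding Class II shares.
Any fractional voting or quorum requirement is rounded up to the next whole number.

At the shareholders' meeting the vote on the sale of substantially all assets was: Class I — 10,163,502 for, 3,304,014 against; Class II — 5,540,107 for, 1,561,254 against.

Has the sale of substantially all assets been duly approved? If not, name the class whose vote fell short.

Approved — every class gave the required vote.

Class I: 3/4 of 13551335 = 10163501.25, rounded up to 10163502; 10,163,502 required, 10,163,502 in favor — approved.
Class II: 3/4 of 7384137 = 5538102.75, rounded up to 5538103; 5,538,103 required, 5,540,107 in favor — approved.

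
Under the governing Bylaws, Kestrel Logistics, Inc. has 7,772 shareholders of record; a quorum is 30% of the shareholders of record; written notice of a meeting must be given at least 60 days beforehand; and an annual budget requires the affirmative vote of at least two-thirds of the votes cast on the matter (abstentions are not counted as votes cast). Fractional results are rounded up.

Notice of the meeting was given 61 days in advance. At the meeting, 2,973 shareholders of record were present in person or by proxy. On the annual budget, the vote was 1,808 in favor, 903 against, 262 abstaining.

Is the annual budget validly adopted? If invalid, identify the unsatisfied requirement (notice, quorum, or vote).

Notice: 61 days given; 60 required. Satisfied.
Quorum: 30% of 7,772 = 2,331.60, rounded up to 2,332; 2,973 present. Satisfied.
Vote: requires two-thirds of the votes cast (2,973 − 262 abstaining = 2,711); 2/3 of 2711 = 1807.33, rounded up to 1808, so 1,808 needed; 1,808 in favor. Satisfied.

Valid — all requirements satisfied.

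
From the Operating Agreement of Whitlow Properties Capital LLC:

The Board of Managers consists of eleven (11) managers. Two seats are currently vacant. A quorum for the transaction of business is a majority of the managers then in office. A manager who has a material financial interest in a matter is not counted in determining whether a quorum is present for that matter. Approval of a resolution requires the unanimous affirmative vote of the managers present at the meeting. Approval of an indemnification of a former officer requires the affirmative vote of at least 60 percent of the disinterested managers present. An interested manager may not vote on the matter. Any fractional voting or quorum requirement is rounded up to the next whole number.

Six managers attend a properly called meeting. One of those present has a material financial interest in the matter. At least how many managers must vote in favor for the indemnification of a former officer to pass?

The indemnification of a former officer requires three-fifths of the disinterested managers present (6 − 1 = 5).
3/5 of 5 = 3.

3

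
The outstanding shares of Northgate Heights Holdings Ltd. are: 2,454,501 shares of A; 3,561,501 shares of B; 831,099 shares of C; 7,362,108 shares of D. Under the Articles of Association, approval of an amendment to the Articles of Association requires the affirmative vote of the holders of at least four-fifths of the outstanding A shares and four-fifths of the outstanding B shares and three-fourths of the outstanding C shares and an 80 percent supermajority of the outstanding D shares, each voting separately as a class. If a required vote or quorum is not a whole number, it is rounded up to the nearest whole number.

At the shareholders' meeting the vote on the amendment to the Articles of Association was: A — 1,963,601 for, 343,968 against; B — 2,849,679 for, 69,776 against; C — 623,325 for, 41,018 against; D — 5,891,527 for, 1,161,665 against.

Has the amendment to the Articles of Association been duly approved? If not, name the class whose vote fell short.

A: 4/5 of 2454501 = 1963600.80, rounded up to 1963601; 1,963,601 required, 1,963,601 in favor — approved.
B: 4/5 of 3561501 = 2849200.80, rounded up to 2849201; 2,849,201 required, 2,849,679 in favor — approved.
C: 3/4 of 831099 = 623324.25, rounded up to 623325; 623,325 required, 623,325 in favor — approved.
D: 4/5 of 7362108 = 5889686.40, rounded up to 5889687; 5,889,687 required, 5,891,527 in favor — approved.

Approved — every class gave the required vote.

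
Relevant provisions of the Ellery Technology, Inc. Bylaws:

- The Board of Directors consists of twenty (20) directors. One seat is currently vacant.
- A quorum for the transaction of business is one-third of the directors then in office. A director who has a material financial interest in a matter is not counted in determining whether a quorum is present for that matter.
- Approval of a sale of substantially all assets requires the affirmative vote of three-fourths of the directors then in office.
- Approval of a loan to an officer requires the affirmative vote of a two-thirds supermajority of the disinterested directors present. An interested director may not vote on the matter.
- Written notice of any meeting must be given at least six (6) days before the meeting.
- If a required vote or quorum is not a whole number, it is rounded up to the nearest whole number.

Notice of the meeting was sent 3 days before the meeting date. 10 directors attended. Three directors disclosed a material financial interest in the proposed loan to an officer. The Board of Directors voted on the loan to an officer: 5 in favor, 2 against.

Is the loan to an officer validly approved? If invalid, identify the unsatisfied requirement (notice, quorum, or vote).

Invalid — notice requirement not satisfied.

Notice: 3 days given; 6 required (3 < 6). Not satisfied.
Quorum: 10 present, but the 3 interested directors do not count, leaving 7. Quorum is 7. Satisfied.
Vote: the loan to an officer requires two-thirds of the disinterested directors present (10 − 3 = 7). 2/3 of 7 = 4.67, rounded up to 5, so 5 affirmative votes are needed; 5 voted in favor. Satisfied.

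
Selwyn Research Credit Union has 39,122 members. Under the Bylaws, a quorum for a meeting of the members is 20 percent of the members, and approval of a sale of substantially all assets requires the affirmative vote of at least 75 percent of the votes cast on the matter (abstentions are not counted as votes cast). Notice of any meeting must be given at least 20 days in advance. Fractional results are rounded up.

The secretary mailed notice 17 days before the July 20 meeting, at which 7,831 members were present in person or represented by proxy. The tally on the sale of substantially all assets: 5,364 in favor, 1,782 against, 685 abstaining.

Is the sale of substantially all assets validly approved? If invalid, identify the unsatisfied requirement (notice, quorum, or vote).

Invalid — notice requirement not satisfied.

Notice: 17 days given; 20 required. Not satisfied.
Quorum: 20% of 39,122 = 7,824.40, rounded up to 7,825; 7,831 present. Satisfied.
Vote: requires three-fourths of the votes cast (7,831 − 685 abstaining = 7,146); 3/4 of 7146 = 5359.50, rounded up to 5360, so 5,360 needed; 5,364 in favor. Satisfied.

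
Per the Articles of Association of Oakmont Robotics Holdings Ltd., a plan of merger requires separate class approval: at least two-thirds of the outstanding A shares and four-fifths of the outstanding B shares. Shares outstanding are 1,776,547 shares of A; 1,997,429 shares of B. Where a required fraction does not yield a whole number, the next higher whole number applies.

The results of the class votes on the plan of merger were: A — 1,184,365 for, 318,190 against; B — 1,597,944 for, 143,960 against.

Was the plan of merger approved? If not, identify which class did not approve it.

Approved — every class gave the required vote.

A: 2/3 of 1776547 = 1184364.67, rounded up to 1184365; 1,184,365 required, 1,184,365 in favor — approved.
B: 4/5 of 1997429 = 1597943.20, rounded up to 1597944; 1,597,944 required, 1,597,944 in favor — approved.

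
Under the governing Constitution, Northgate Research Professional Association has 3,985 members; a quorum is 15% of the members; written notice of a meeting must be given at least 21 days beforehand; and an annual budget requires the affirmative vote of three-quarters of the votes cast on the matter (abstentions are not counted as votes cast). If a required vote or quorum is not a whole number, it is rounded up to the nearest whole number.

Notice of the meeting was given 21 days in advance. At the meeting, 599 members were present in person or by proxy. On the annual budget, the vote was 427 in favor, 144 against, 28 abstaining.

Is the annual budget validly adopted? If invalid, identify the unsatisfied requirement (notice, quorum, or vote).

Notice: 21 days given; 21 required. Satisfied.
Quorum: 15% of 3,985 = 597.75, rounded up to 598; 599 present. Satisfied.
Vote: requires three-fourths of the votes cast (599 − 28 abstaining = 571); 3/4 of 571 = 428.25, rounded up to 429, so 429 needed; 427 in favor. Not satisfied.

Invalid — vote requirement not satisfied.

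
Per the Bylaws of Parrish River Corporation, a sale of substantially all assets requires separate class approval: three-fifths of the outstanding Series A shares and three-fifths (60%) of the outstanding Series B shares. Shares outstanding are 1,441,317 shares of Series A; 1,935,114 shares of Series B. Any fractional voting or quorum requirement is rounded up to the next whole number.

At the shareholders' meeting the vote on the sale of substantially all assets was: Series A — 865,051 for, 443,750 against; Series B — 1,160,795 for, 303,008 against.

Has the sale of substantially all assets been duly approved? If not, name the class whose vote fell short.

Series A: 3/5 of 1441317 = 864790.20, rounded up to 864791; 864,791 required, 865,051 in favor — approved.
Series B: 3/5 of 1935114 = 1161068.40, rounded up to 1161069; 1,161,069 required, 1,160,795 in favor — not approved.

Not approved — the Series B shares did not give the required vote.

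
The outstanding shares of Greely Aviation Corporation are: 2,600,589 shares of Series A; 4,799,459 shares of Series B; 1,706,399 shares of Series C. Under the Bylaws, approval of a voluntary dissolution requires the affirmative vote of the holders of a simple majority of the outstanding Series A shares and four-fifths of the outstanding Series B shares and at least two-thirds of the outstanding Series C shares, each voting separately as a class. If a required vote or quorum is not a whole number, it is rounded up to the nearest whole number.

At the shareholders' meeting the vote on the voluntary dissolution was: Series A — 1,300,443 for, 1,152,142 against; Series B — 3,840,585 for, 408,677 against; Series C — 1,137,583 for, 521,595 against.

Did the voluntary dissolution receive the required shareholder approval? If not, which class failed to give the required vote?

Series A: a majority of 2600589 is 1300295; 1,300,295 required, 1,300,443 in favor — approved.
Series B: 4/5 of 4799459 = 3839567.20, rounded up to 3839568; 3,839,568 required, 3,840,585 in favor — approved.
Series C: 2/3 of 1706399 = 1137599.33, rounded up to 1137600; 1,137,600 required, 1,137,583 in favor — not approved.

Not approved — the Series C shares did not give the required vote.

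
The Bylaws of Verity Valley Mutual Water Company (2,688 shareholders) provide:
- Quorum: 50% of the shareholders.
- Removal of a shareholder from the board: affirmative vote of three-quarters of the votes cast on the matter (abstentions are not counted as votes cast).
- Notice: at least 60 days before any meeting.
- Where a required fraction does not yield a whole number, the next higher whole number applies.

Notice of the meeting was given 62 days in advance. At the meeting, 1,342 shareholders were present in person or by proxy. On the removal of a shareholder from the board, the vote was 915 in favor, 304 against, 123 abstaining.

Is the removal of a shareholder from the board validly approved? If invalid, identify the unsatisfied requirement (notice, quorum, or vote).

Notice: 62 days given; 60 required. Satisfied.
Quorum: 50% of 2,688 = 1,344; 1,342 present. Not satisfied.
Vote: requires three-fourths of the votes cast (1,342 − 123 abstaining = 1,219); 3/4 of 1219 = 914.25, rounded up to 915, so 915 needed; 915 in favor. Satisfied.

Invalid — quorum requirement not satisfied.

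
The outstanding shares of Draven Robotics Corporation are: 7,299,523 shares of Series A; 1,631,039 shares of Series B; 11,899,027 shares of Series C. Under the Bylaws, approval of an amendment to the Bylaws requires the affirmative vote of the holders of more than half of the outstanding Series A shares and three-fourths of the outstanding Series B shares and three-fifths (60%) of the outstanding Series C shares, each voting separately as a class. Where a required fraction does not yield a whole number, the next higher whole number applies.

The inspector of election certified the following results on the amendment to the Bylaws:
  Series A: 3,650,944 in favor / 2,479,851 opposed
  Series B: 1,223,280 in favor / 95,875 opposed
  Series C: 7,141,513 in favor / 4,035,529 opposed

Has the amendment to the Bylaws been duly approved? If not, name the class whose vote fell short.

Approved — every class gave the required vote.

Series A: a majority of 7299523 is 3649762; 3,649,762 required, 3,650,944 in favor — approved.
Series B: 3/4 of 1631039 = 1223279.25, rounded up to 1223280; 1,223,280 required, 1,223,280 in favor — approved.
Series C: 3/5 of 11899027 = 7139416.20, rounded up to 7139417; 7,139,417 required, 7,141,513 in favor — approved.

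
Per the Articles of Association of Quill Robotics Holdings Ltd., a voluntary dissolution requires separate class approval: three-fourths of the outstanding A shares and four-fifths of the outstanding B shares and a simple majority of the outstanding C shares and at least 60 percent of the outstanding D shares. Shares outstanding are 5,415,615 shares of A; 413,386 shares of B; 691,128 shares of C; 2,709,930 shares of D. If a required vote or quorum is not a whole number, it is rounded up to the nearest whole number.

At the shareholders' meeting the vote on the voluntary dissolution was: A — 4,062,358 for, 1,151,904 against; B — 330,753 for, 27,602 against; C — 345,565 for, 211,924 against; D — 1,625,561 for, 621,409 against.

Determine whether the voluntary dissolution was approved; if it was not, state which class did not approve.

A: 3/4 of 5415615 = 4061711.25, rounded up to 4061712; 4,061,712 required, 4,062,358 in favor — approved.
B: 4/5 of 413386 = 330708.80, rounded up to 330709; 330,709 required, 330,753 in favor — approved.
C: a majority of 691128 is 345565; 345,565 required, 345,565 in favor — approved.
D: 3/5 of 2709930 = 1625958; 1,625,958 required, 1,625,561 in favor — not approved.

Not approved — the D shares did not give the required vote.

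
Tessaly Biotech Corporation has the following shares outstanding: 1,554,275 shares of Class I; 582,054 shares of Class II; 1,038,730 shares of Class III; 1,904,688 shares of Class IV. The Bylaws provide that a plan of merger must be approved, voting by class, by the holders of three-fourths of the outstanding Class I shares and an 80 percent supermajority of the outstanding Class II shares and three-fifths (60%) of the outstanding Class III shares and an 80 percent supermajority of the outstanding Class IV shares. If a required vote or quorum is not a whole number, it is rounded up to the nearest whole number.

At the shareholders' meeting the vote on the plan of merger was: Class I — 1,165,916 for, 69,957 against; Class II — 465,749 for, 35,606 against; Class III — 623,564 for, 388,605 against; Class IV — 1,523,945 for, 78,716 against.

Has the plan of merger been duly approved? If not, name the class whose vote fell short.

Approved — every class gave the required vote.

Class I: 3/4 of 1554275 = 1165706.25, rounded up to 1165707; 1,165,707 required, 1,165,916 in favor — approved.
Class II: 4/5 of 582054 = 465643.20, rounded up to 465644; 465,644 required, 465,749 in favor — approved.
Class III: 3/5 of 1038730 = 623238; 623,238 required, 623,564 in favor — approved.
Class IV: 4/5 of 1904688 = 1523750.40, rounded up to 1523751; 1,523,751 required, 1,523,945 in favor — approved.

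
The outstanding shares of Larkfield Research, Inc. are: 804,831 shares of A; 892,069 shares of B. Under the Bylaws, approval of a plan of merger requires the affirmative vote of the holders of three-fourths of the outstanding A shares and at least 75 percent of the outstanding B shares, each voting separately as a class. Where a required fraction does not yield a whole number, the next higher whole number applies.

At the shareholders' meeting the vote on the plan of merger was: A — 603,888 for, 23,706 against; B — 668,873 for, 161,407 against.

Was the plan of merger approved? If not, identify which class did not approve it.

A: 3/4 of 804831 = 603623.25, rounded up to 603624; 603,624 required, 603,888 in favor — approved.
B: 3/4 of 892069 = 669051.75, rounded up to 669052; 669,052 required, 668,873 in favor — not approved.

Not approved — the B shares did not give the required vote.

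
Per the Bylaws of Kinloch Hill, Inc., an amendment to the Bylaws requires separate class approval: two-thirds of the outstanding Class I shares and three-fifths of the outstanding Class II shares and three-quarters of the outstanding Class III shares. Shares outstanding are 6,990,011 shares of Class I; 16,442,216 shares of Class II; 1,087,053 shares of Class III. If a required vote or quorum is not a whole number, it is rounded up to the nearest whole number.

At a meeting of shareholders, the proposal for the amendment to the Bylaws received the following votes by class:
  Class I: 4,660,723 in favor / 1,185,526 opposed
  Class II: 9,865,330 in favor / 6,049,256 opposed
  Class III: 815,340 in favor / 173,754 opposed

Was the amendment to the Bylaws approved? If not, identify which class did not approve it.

Class I: 2/3 of 6990011 = 4660007.33, rounded up to 4660008; 4,660,008 required, 4,660,723 in favor — approved.
Class II: 3/5 of 16442216 = 9865329.60, rounded up to 9865330; 9,865,330 required, 9,865,330 in favor — approved.
Class III: 3/4 of 1087053 = 815289.75, rounded up to 815290; 815,290 required, 815,340 in favor — approved.

Approved — every class gave the required vote.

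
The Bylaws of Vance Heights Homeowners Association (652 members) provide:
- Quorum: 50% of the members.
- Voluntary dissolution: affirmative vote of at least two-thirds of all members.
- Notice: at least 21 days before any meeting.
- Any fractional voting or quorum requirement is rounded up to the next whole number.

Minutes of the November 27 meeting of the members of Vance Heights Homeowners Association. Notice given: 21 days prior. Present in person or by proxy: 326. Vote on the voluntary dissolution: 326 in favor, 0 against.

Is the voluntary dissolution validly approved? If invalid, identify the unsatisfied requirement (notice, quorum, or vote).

Invalid — vote requirement not satisfied.

Notice: 21 days given; 21 required. Satisfied.
Quorum: 50% of 652 = 326; 326 present. Satisfied.
Vote: requires two-thirds of all members (652); 2/3 of 652 = 434.67, rounded up to 435, so 435 needed; 326 in favor. Not satisfied.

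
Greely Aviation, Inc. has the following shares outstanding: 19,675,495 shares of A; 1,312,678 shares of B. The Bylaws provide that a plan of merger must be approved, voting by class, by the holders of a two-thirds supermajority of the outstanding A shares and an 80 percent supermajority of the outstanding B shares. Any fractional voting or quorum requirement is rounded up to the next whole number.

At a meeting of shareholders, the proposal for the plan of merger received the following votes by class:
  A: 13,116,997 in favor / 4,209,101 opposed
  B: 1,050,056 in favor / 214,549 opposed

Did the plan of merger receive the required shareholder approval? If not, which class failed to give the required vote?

A: 2/3 of 19675495 = 13116996.67, rounded up to 13116997; 13,116,997 required, 13,116,997 in favor — approved.
B: 4/5 of 1312678 = 1050142.40, rounded up to 1050143; 1,050,143 required, 1,050,056 in favor — not approved.

Not approved — the B shares did not give the required vote.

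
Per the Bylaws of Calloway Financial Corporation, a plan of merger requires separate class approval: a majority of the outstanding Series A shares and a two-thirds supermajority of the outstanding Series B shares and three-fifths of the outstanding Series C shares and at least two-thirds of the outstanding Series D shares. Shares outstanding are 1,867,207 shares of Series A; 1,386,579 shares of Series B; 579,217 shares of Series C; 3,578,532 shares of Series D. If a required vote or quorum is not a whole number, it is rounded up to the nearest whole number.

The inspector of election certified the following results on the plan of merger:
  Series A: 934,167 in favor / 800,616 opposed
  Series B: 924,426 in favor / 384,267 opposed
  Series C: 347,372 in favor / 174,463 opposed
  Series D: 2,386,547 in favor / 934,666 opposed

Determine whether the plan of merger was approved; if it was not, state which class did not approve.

Series A: a majority of 1867207 is 933604; 933,604 required, 934,167 in favor — approved.
Series B: 2/3 of 1386579 = 924386; 924,386 required, 924,426 in favor — approved.
Series C: 3/5 of 579217 = 347530.20, rounded up to 347531; 347,531 required, 347,372 in favor — not approved.
Series D: 2/3 of 3578532 = 2385688; 2,385,688 required, 2,386,547 in favor — approved.

Not approved — the Series C shares did not give the required vote.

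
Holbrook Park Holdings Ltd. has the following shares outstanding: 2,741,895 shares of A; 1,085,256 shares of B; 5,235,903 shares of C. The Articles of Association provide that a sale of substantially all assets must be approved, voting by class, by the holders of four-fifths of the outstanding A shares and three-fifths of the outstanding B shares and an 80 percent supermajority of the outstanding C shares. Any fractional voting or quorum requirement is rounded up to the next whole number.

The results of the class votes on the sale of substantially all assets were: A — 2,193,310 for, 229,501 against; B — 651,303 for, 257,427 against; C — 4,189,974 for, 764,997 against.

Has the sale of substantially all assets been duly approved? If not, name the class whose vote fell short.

A: 4/5 of 2741895 = 2193516; 2,193,516 required, 2,193,310 in favor — not approved.
B: 3/5 of 1085256 = 651153.60, rounded up to 651154; 651,154 required, 651,303 in favor — approved.
C: 4/5 of 5235903 = 4188722.40, rounded up to 4188723; 4,188,723 required, 4,189,974 in favor — approved.

Not approved — the A shares did not give the required vote.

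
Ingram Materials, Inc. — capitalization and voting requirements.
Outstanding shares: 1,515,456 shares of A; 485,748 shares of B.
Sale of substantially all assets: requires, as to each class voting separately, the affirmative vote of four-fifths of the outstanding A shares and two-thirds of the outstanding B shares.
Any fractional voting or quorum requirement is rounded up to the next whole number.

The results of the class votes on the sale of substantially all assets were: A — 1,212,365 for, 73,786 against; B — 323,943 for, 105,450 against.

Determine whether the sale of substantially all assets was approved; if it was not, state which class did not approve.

Approved — every class gave the required vote.

A: 4/5 of 1515456 = 1212364.80, rounded up to 1212365; 1,212,365 required, 1,212,365 in favor — approved.
B: 2/3 of 485748 = 323832; 323,832 required, 323,943 in favor — approved.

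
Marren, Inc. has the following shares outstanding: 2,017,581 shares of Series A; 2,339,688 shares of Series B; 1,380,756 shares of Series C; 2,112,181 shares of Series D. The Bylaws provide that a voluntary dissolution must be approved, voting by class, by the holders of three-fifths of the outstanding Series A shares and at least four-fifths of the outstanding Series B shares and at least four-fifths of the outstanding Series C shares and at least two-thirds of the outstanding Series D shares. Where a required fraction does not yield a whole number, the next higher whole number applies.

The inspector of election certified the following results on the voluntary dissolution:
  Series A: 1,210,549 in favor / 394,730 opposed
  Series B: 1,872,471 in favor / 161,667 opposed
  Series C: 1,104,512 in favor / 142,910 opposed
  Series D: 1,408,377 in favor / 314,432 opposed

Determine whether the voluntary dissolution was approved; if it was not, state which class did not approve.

Not approved — the Series C shares did not give the required vote.

Series A: 3/5 of 2017581 = 1210548.60, rounded up to 1210549; 1,210,549 required, 1,210,549 in favor — approved.
Series B: 4/5 of 2339688 = 1871750.40, rounded up to 1871751; 1,871,751 required, 1,872,471 in favor — approved.
Series C: 4/5 of 1380756 = 1104604.80, rounded up to 1104605; 1,104,605 required, 1,104,512 in favor — not approved.
Series D: 2/3 of 2112181 = 1408120.67, rounded up to 1408121; 1,408,121 required, 1,408,377 in favor — approved.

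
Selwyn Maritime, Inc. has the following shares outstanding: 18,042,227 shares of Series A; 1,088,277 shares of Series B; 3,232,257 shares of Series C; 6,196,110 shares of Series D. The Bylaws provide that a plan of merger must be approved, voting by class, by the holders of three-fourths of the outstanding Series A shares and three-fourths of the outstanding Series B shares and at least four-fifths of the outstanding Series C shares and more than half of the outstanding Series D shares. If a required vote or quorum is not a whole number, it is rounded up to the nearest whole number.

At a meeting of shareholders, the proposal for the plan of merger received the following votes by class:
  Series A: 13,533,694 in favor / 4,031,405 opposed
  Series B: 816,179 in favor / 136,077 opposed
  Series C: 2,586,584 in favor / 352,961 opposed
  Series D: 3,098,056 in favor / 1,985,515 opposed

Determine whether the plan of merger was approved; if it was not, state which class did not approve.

Not approved — the Series B shares did not give the required vote.

Series A: 3/4 of 18042227 = 13531670.25, rounded up to 13531671; 13,531,671 required, 13,533,694 in favor — approved.
Series B: 3/4 of 1088277 = 816207.75, rounded up to 816208; 816,208 required, 816,179 in favor — not approved.
Series C: 4/5 of 3232257 = 2585805.60, rounded up to 2585806; 2,585,806 required, 2,586,584 in favor — approved.
Series D: a majority of 6196110 is 3098056; 3,098,056 required, 3,098,056 in favor — approved.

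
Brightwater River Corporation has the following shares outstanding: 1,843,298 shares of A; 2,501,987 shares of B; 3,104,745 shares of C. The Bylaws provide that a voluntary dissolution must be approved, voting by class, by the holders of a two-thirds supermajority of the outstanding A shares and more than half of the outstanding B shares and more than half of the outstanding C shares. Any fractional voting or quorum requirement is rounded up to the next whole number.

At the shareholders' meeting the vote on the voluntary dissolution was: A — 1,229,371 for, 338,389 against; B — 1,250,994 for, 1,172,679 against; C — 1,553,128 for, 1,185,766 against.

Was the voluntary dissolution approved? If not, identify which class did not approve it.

A: 2/3 of 1843298 = 1228865.33, rounded up to 1228866; 1,228,866 required, 1,229,371 in favor — approved.
B: a majority of 2501987 is 1250994; 1,250,994 required, 1,250,994 in favor — approved.
C: a majority of 3104745 is 1552373; 1,552,373 required, 1,553,128 in favor — approved.

Approved — every class gave the required vote.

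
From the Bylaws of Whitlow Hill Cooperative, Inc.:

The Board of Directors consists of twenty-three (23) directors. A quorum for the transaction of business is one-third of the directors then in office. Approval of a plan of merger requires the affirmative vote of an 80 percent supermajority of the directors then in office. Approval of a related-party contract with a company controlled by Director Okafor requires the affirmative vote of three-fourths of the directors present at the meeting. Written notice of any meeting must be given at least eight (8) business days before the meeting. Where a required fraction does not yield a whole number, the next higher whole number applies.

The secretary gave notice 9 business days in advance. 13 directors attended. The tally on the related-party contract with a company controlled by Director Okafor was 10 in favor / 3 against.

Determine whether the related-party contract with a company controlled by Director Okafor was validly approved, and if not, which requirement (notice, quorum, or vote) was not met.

Notice: 9 business days given; 8 required (9 ≥ 8). Satisfied.
Quorum: 13 present; quorum is 8. Satisfied.
Vote: the related-party contract with a company controlled by Director Okafor requires three-fourths of the directors present (13). 3/4 of 13 = 9.75, rounded up to 10, so 10 affirmative votes are needed; 10 voted in favor. Satisfied.

Valid — all requirements satisfied.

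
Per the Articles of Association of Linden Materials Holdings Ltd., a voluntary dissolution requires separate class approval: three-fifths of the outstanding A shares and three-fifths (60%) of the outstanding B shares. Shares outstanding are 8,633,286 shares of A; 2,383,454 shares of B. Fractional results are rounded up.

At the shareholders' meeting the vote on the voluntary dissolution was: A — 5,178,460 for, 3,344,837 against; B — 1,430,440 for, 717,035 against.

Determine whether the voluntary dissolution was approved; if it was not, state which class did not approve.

A: 3/5 of 8633286 = 5179971.60, rounded up to 5179972; 5,179,972 required, 5,178,460 in favor — not approved.
B: 3/5 of 2383454 = 1430072.40, rounded up to 1430073; 1,430,073 required, 1,430,440 in favor — approved.

Not approved — the A shares did not give the required vote.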